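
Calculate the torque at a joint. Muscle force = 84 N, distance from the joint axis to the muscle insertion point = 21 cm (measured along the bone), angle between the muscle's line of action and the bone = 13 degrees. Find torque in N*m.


Torque = F * d * sin(theta)   (moment arm = d*sin(theta))
d = 21 cm = 0.21 m
Torque = 84 * 0.21 * sin(13)
Torque = 3.968 N*m


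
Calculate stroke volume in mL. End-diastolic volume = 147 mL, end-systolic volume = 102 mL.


SV = EDV - ESV
SV = 147 - 102
SV = 45 mL


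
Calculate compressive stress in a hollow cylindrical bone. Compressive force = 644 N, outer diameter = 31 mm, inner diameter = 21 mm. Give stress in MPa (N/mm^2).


A = pi*(r_o^2 - r_i^2)
r_o = 15.5 mm, r_i = 10.5 mm
A = 408.407 mm^2
sigma = F/A = 644 / 408.407
sigma = 1.577 MPa


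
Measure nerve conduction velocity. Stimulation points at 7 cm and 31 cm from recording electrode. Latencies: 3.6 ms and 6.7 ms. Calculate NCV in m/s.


Distance = (31 - 7) / 100 = 0.24 m
dt = (6.7 - 3.6) / 1000 = 0.0031 s
NCV = dist / dt = 77.42 m/s


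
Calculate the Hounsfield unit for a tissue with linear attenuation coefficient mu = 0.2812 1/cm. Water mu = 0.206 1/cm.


HU = ((mu_tissue - mu_water) / mu_water) * 1000
HU = ((0.2812 - 0.206) / 0.206) * 1000
HU = 365


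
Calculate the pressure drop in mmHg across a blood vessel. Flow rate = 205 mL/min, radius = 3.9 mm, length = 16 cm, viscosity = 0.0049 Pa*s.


dP = 8*mu*L*Q / (pi*r^4)
Q = 205 mL/min = 3.41667e-06 m^3/s
dP = 29.485 Pa = 29.485 / 133.322 mmHg = 0.2212 mmHg


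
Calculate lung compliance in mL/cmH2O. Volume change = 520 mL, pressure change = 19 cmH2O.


C = dV / dP
C = 520 / 19
C = 27.37 mL/cmH2O


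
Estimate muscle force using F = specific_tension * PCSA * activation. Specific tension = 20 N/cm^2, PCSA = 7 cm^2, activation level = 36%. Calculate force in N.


F = sigma * PCSA * activation
F = 20 * 7 * 0.36
F = 50.4 N


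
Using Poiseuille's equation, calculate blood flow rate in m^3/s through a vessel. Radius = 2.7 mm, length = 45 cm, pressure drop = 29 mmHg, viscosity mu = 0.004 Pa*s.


Q = pi*r^4*dP / (8*mu*L)
r = 0.0027 m, L = 0.45 m
dP = 29 mmHg = 3866.338 Pa
Q = 4.4827e-05 m^3/s


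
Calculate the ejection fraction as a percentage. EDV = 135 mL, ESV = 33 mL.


SV = EDV - ESV = 135 - 33 = 102 mL
EF = SV/EDV * 100 = 102/135 * 100
EF = 75.56%


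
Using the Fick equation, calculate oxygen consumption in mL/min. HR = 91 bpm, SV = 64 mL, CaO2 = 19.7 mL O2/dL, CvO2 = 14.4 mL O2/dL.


CO = HR*SV = 91*64/1000 = 5.824 L/min
a-v O2 diff = 19.7 - 14.4 = 5.3 mL/dL
VO2 = CO * (CaO2-CvO2) * 10 dL/L
VO2 = 5.824 * 5.3 * 10
VO2 = 308.7 mL/min


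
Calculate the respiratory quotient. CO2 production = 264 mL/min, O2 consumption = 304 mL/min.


RQ = VCO2 / VO2
RQ = 264 / 304
RQ = 0.8684


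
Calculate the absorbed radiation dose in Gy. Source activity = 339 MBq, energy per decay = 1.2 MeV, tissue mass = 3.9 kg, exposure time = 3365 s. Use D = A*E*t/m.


A = 339 MBq = 3.3900e+08 Bq
E = 1.2 MeV = 1.9224e-13 J
D = A*E*t/m = 3.3900e+08*1.9224e-13*3365/3.9
D = 0.05623 Gy


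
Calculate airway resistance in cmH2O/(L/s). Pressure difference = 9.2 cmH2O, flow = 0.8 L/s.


R = dP / flow
R = 9.2 / 0.8
R = 11.5 cmH2O/(L/s)


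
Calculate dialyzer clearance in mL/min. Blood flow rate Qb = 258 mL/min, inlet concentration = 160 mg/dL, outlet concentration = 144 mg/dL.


K = Qb * (Cb_in - Cb_out) / Cb_in
K = 258 * (160 - 144) / 160
K = 25.8 mL/min


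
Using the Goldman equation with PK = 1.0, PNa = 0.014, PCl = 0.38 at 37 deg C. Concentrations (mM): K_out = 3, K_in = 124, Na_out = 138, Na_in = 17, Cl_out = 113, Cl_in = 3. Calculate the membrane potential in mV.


Vm = (RT/F)*ln((PK*Ko + PNa*Nao + PCl*Cli)/(PK*Ki + PNa*Nai + PCl*Clo))
Numer = 6.072, Denom = 167.178
Vm = -88.6 mV


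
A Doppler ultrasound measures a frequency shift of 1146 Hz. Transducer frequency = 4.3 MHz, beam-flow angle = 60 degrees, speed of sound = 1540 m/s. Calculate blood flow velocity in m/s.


v = fd * c / (2 * f0 * cos(theta))
v = 1146 * 1540 / (2 * 4.3000e+06 * cos(60))
v = 0.4104 m/s


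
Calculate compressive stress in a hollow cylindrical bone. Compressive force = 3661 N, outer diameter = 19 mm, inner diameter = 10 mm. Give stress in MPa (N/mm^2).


A = pi*(r_o^2 - r_i^2)
r_o = 9.5 mm, r_i = 5 mm
A = 204.989 mm^2
sigma = F/A = 3661 / 204.989
sigma = 17.86 MPa


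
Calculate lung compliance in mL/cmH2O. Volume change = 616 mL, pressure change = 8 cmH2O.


C = dV / dP
C = 616 / 8
C = 77 mL/cmH2O


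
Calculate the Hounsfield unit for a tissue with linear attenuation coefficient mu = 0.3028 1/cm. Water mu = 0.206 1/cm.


HU = ((mu_tissue - mu_water) / mu_water) * 1000
HU = ((0.3028 - 0.206) / 0.206) * 1000
HU = 469.9


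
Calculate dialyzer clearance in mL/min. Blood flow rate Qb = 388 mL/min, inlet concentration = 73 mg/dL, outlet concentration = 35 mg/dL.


K = Qb * (Cb_in - Cb_out) / Cb_in
K = 388 * (73 - 35) / 73
K = 202 mL/min


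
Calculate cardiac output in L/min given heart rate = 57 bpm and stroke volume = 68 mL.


CO = HR * SV
CO = 57 * 68 / 1000
CO = 3.876 L/min


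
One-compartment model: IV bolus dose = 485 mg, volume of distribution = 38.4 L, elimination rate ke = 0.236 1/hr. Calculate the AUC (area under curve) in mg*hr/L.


C0 = Dose/Vd = 485/38.4 = 12.6302 mg/L
AUC = C0/ke = 12.6302/0.236
AUC = 53.52 mg*hr/L


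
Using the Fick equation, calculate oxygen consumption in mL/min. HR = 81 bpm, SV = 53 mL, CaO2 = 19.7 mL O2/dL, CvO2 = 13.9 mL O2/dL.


CO = HR*SV = 81*53/1000 = 4.293 L/min
a-v O2 diff = 19.7 - 13.9 = 5.8 mL/dL
VO2 = CO * (CaO2-CvO2) * 10 dL/L
VO2 = 4.293 * 5.8 * 10
VO2 = 249 mL/min


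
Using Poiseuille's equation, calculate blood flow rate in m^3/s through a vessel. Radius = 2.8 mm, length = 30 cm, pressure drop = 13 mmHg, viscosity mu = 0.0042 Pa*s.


Q = pi*r^4*dP / (8*mu*L)
r = 0.0028 m, L = 0.3 m
dP = 13 mmHg = 1733.186 Pa
Q = 3.3202e-05 m^3/s


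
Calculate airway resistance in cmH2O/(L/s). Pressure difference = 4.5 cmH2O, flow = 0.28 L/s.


R = dP / flow
R = 4.5 / 0.28
R = 16.07 cmH2O/(L/s)


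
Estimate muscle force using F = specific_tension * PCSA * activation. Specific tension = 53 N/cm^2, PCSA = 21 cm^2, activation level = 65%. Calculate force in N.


F = sigma * PCSA * activation
F = 53 * 21 * 0.65
F = 723.5 N


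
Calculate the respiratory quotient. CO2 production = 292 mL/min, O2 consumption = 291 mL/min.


RQ = VCO2 / VO2
RQ = 292 / 291
RQ = 1.003


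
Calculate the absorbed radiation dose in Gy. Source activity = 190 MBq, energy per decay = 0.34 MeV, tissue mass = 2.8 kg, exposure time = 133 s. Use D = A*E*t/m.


A = 190 MBq = 1.9000e+08 Bq
E = 0.34 MeV = 5.4468e-14 J
D = A*E*t/m = 1.9000e+08*5.4468e-14*133/2.8
D = 4.9157e-04 Gy


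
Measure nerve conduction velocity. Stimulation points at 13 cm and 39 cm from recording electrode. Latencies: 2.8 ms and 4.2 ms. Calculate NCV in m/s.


Distance = (39 - 13) / 100 = 0.26 m
dt = (4.2 - 2.8) / 1000 = 0.0014 s
NCV = dist / dt = 185.7 m/s


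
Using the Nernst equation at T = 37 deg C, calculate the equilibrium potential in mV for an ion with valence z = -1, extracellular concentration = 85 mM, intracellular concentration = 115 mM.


E = (RT/(zF)) * ln(C_out/C_in)
T = 37 + 273.15 = 310.15 K
E = (8.314 * 310.15 / (-1 * 96485)) * ln(85/115)
E = 8.079 mV


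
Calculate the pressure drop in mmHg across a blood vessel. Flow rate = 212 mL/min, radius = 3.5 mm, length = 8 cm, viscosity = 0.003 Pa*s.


dP = 8*mu*L*Q / (pi*r^4)
Q = 212 mL/min = 3.53333e-06 m^3/s
dP = 14.3901 Pa = 14.3901 / 133.322 mmHg = 0.1079 mmHg


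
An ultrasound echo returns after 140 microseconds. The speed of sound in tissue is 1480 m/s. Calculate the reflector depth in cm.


depth = c * t / 2
t = 140 us = 1.4000e-04 s
depth = 1480 * 1.4000e-04 / 2
depth = 0.1036 m = 10.36 cm


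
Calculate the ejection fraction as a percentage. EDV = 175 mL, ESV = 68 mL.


SV = EDV - ESV = 175 - 68 = 107 mL
EF = SV/EDV * 100 = 107/175 * 100
EF = 61.14%


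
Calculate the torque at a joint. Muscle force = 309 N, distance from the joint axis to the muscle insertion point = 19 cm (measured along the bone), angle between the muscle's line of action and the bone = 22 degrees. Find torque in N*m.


Torque = F * d * sin(theta)   (moment arm = d*sin(theta))
d = 19 cm = 0.19 m
Torque = 309 * 0.19 * sin(22)
Torque = 21.99 N*m


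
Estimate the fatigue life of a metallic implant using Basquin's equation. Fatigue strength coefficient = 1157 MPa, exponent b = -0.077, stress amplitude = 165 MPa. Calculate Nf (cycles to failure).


sigma_a = sigma_f' * (2Nf)^b
2Nf = (sigma_a/sigma_f')^(1/b)
2Nf = (165/1157)^(1/-0.077)
2Nf = 9.6617842e+10
Nf = 4.8309e+10


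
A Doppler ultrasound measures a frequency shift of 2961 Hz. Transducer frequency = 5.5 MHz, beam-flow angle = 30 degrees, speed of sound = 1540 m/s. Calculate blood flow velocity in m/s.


v = fd * c / (2 * f0 * cos(theta))
v = 2961 * 1540 / (2 * 5.5000e+06 * cos(30))
v = 0.4787 m/s


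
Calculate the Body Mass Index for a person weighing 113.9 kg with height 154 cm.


BMI = weight / height^2
height = 154 cm = 1.54 m
BMI = 113.9 / 1.54^2
BMI = 48.03 kg/m^2


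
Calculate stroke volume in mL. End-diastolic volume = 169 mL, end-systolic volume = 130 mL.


SV = EDV - ESV
SV = 169 - 130
SV = 39 mL


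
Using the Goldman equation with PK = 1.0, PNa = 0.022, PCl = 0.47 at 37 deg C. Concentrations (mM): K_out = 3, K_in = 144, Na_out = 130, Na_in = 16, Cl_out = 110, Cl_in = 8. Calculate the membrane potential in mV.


Vm = (RT/F)*ln((PK*Ko + PNa*Nao + PCl*Cli)/(PK*Ki + PNa*Nai + PCl*Clo))
Numer = 9.62, Denom = 196.052
Vm = -80.56 mV


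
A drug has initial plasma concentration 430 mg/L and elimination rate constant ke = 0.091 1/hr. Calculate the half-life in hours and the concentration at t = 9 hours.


t_half = ln(2) / ke = 0.693147 / 0.091 = 7.617 hr
C(t) = C0 * exp(-ke*t) = 430 * exp(-0.091*9)
C(9) = 189.6 mg/L


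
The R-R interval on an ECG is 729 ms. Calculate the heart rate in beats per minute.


HR = 60 / RR_interval(s)
RR = 729 ms = 0.729 s
HR = 60 / 0.729 = 82.3 bpm


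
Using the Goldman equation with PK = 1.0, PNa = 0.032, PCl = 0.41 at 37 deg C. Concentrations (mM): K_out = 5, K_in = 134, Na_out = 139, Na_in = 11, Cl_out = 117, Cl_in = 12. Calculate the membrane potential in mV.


Vm = (RT/F)*ln((PK*Ko + PNa*Nao + PCl*Cli)/(PK*Ki + PNa*Nai + PCl*Clo))
Numer = 14.368, Denom = 182.322
Vm = -67.9 mV


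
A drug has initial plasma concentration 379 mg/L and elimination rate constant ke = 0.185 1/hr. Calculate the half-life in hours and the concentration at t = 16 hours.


t_half = ln(2) / ke = 0.693147 / 0.185 = 3.747 hr
C(t) = C0 * exp(-ke*t) = 379 * exp(-0.185*16)
C(16) = 19.64 mg/L


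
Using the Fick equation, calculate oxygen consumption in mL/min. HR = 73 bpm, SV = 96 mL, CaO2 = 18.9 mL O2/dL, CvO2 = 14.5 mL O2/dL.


CO = HR*SV = 73*96/1000 = 7.008 L/min
a-v O2 diff = 18.9 - 14.5 = 4.4 mL/dL
VO2 = CO * (CaO2-CvO2) * 10 dL/L
VO2 = 7.008 * 4.4 * 10
VO2 = 308.4 mL/min


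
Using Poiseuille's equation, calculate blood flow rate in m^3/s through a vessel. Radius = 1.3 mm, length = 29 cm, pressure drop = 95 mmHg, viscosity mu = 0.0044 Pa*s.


Q = pi*r^4*dP / (8*mu*L)
r = 0.0013 m, L = 0.29 m
dP = 95 mmHg = 12665.59 Pa
Q = 1.1133e-05 m^3/s


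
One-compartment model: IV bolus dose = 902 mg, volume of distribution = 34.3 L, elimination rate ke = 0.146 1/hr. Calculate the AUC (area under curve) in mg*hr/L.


C0 = Dose/Vd = 902/34.3 = 26.2974 mg/L
AUC = C0/ke = 26.2974/0.146
AUC = 180.1 mg*hr/L


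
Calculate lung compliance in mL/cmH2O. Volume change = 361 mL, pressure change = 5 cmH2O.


C = dV / dP
C = 361 / 5
C = 72.2 mL/cmH2O


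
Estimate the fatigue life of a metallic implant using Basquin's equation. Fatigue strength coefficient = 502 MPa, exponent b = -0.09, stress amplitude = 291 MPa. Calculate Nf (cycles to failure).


sigma_a = sigma_f' * (2Nf)^b
2Nf = (sigma_a/sigma_f')^(1/b)
2Nf = (291/502)^(1/-0.09)
2Nf = 427.78969
Nf = 213.9


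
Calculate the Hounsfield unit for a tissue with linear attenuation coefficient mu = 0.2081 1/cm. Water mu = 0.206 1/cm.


HU = ((mu_tissue - mu_water) / mu_water) * 1000
HU = ((0.2081 - 0.206) / 0.206) * 1000
HU = 10.19


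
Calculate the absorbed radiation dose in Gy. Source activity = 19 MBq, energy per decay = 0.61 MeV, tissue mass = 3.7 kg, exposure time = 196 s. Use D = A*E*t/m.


A = 19 MBq = 1.9000e+07 Bq
E = 0.61 MeV = 9.7722e-14 J
D = A*E*t/m = 1.9000e+07*9.7722e-14*196/3.7
D = 9.8356e-05 Gy


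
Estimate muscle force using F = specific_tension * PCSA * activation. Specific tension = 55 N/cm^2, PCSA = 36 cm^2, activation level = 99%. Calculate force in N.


F = sigma * PCSA * activation
F = 55 * 36 * 0.99
F = 1960 N


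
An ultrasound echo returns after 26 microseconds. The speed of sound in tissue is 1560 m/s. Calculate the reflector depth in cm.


depth = c * t / 2
t = 26 us = 2.6000e-05 s
depth = 1560 * 2.6000e-05 / 2
depth = 0.02028 m = 2.028 cm


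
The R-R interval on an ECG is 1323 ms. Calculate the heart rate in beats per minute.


HR = 60 / RR_interval(s)
RR = 1323 ms = 1.323 s
HR = 60 / 1.323 = 45.35 bpm


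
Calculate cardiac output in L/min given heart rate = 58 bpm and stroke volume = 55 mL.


CO = HR * SV
CO = 58 * 55 / 1000
CO = 3.19 L/min


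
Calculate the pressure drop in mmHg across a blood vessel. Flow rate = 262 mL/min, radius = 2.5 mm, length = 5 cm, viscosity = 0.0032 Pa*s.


dP = 8*mu*L*Q / (pi*r^4)
Q = 262 mL/min = 4.36667e-06 m^3/s
dP = 45.546 Pa = 45.546 / 133.322 mmHg = 0.3416 mmHg


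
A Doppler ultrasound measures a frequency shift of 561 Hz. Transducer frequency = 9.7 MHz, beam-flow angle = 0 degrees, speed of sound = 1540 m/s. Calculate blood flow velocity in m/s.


v = fd * c / (2 * f0 * cos(theta))
v = 561 * 1540 / (2 * 9.7000e+06 * cos(0))
v = 0.04453 m/s


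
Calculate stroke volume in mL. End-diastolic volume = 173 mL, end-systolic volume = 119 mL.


SV = EDV - ESV
SV = 173 - 119
SV = 54 mL


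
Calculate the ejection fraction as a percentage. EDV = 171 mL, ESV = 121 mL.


SV = EDV - ESV = 171 - 121 = 50 mL
EF = SV/EDV * 100 = 50/171 * 100
EF = 29.24%


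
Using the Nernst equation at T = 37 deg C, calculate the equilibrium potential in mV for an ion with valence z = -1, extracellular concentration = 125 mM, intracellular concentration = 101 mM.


E = (RT/(zF)) * ln(C_out/C_in)
T = 37 + 273.15 = 310.15 K
E = (8.314 * 310.15 / (-1 * 96485)) * ln(125/101)
E = -5.698 mV


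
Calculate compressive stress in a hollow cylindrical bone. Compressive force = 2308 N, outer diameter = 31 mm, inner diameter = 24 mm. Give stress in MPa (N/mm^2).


A = pi*(r_o^2 - r_i^2)
r_o = 15.5 mm, r_i = 12 mm
A = 302.378 mm^2
sigma = F/A = 2308 / 302.378
sigma = 7.633 MPa


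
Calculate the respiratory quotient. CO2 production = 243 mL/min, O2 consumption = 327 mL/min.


RQ = VCO2 / VO2
RQ = 243 / 327
RQ = 0.7431


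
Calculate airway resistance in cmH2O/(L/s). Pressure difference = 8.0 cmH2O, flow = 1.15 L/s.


R = dP / flow
R = 8.0 / 1.15
R = 6.957 cmH2O/(L/s)


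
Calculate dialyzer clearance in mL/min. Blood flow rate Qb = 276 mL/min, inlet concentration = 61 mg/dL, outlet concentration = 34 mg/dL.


K = Qb * (Cb_in - Cb_out) / Cb_in
K = 276 * (61 - 34) / 61
K = 122.2 mL/min


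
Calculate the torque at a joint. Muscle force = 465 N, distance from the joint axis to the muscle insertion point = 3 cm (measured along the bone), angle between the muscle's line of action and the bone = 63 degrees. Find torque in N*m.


Torque = F * d * sin(theta)   (moment arm = d*sin(theta))
d = 3 cm = 0.03 m
Torque = 465 * 0.03 * sin(63)
Torque = 12.43 N*m


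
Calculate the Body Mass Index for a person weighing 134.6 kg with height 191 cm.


BMI = weight / height^2
height = 191 cm = 1.91 m
BMI = 134.6 / 1.91^2
BMI = 36.9 kg/m^2


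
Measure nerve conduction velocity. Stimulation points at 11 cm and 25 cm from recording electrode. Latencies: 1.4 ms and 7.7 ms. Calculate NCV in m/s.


Distance = (25 - 11) / 100 = 0.14 m
dt = (7.7 - 1.4) / 1000 = 0.0063 s
NCV = dist / dt = 22.22 m/s


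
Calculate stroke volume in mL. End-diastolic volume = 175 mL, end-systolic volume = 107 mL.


SV = EDV - ESV
SV = 175 - 107
SV = 68 mL


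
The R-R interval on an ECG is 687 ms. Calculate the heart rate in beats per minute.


HR = 60 / RR_interval(s)
RR = 687 ms = 0.687 s
HR = 60 / 0.687 = 87.34 bpm


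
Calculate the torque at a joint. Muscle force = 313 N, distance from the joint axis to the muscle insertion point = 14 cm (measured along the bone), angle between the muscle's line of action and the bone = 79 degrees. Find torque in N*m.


Torque = F * d * sin(theta)   (moment arm = d*sin(theta))
d = 14 cm = 0.14 m
Torque = 313 * 0.14 * sin(79)
Torque = 43.01 N*m


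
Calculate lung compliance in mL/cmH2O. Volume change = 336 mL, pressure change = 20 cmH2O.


C = dV / dP
C = 336 / 20
C = 16.8 mL/cmH2O


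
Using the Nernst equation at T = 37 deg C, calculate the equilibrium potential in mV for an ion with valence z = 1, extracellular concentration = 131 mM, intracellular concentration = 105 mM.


E = (RT/(zF)) * ln(C_out/C_in)
T = 37 + 273.15 = 310.15 K
E = (8.314 * 310.15 / (1 * 96485)) * ln(131/105)
E = 5.913 mV


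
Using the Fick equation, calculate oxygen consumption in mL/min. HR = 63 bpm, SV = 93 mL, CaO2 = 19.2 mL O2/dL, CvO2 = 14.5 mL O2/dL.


CO = HR*SV = 63*93/1000 = 5.859 L/min
a-v O2 diff = 19.2 - 14.5 = 4.7 mL/dL
VO2 = CO * (CaO2-CvO2) * 10 dL/L
VO2 = 5.859 * 4.7 * 10
VO2 = 275.4 mL/min


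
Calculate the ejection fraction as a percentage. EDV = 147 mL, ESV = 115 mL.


SV = EDV - ESV = 147 - 115 = 32 mL
EF = SV/EDV * 100 = 32/147 * 100
EF = 21.77%


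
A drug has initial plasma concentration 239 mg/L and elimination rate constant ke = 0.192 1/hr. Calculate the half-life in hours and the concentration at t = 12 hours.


t_half = ln(2) / ke = 0.693147 / 0.192 = 3.61 hr
C(t) = C0 * exp(-ke*t) = 239 * exp(-0.192*12)
C(12) = 23.87 mg/L


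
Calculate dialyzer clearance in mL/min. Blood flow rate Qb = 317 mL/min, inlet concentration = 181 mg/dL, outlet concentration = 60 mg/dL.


K = Qb * (Cb_in - Cb_out) / Cb_in
K = 317 * (181 - 60) / 181
K = 211.9 mL/min


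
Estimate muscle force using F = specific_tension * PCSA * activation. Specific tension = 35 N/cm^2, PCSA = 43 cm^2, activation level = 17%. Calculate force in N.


F = sigma * PCSA * activation
F = 35 * 43 * 0.17
F = 255.9 N


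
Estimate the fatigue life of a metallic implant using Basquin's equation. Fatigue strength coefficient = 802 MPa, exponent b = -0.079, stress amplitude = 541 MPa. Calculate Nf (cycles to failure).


sigma_a = sigma_f' * (2Nf)^b
2Nf = (sigma_a/sigma_f')^(1/b)
2Nf = (541/802)^(1/-0.079)
2Nf = 145.97118
Nf = 72.99


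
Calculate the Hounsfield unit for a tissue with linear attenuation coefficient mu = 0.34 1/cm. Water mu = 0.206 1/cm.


HU = ((mu_tissue - mu_water) / mu_water) * 1000
HU = ((0.34 - 0.206) / 0.206) * 1000
HU = 650.5


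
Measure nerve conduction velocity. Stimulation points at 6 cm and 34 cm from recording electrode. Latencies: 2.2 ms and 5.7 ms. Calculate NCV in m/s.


Distance = (34 - 6) / 100 = 0.28 m
dt = (5.7 - 2.2) / 1000 = 0.0035 s
NCV = dist / dt = 80 m/s


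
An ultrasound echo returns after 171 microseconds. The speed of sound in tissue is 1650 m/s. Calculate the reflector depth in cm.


depth = c * t / 2
t = 171 us = 1.7100e-04 s
depth = 1650 * 1.7100e-04 / 2
depth = 0.141075 m = 14.1075 cm


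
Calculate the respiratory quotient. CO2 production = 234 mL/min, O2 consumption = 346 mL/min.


RQ = VCO2 / VO2
RQ = 234 / 346
RQ = 0.6763


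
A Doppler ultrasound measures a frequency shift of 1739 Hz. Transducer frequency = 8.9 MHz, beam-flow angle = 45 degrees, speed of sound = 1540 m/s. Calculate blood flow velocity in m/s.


v = fd * c / (2 * f0 * cos(theta))
v = 1739 * 1540 / (2 * 8.9000e+06 * cos(45))
v = 0.2128 m/s


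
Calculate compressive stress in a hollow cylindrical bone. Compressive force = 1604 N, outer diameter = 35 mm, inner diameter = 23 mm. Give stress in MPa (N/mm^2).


A = pi*(r_o^2 - r_i^2)
r_o = 17.5 mm, r_i = 11.5 mm
A = 546.637 mm^2
sigma = F/A = 1604 / 546.637
sigma = 2.934 MPa


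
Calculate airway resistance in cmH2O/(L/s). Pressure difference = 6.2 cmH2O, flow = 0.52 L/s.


R = dP / flow
R = 6.2 / 0.52
R = 11.92 cmH2O/(L/s)


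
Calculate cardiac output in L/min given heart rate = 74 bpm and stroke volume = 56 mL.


CO = HR * SV
CO = 74 * 56 / 1000
CO = 4.144 L/min


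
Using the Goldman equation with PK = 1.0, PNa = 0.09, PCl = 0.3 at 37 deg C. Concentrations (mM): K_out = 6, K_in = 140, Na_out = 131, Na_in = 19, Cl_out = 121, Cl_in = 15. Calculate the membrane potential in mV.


Vm = (RT/F)*ln((PK*Ko + PNa*Nao + PCl*Cli)/(PK*Ki + PNa*Nai + PCl*Clo))
Numer = 22.29, Denom = 178.01
Vm = -55.53 mV


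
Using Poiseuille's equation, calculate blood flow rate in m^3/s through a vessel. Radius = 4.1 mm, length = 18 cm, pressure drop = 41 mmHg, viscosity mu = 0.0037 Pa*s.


Q = pi*r^4*dP / (8*mu*L)
r = 0.0041 m, L = 0.18 m
dP = 41 mmHg = 5466.202 Pa
Q = 9.1077e-04 m^3/s


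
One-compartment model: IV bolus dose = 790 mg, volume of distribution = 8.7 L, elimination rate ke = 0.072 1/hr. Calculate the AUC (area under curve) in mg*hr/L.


C0 = Dose/Vd = 790/8.7 = 90.8046 mg/L
AUC = C0/ke = 90.8046/0.072
AUC = 1261 mg*hr/L


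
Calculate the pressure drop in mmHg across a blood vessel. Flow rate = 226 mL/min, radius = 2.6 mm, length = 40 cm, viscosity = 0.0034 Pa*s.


dP = 8*mu*L*Q / (pi*r^4)
Q = 226 mL/min = 3.76667e-06 m^3/s
dP = 285.459 Pa = 285.459 / 133.322 mmHg = 2.141 mmHg


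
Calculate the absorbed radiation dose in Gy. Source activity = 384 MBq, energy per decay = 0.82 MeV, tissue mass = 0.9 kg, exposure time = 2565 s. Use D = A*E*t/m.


A = 384 MBq = 3.8400e+08 Bq
E = 0.82 MeV = 1.31364e-13 J
D = A*E*t/m = 3.8400e+08*1.31364e-13*2565/0.9
D = 0.1438 Gy


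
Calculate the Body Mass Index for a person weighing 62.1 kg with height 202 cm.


BMI = weight / height^2
height = 202 cm = 2.02 m
BMI = 62.1 / 2.02^2
BMI = 15.22 kg/m^2


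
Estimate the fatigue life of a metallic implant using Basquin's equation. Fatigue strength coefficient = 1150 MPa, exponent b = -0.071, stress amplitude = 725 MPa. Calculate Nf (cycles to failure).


sigma_a = sigma_f' * (2Nf)^b
2Nf = (sigma_a/sigma_f')^(1/b)
2Nf = (725/1150)^(1/-0.071)
2Nf = 663.69644
Nf = 331.8


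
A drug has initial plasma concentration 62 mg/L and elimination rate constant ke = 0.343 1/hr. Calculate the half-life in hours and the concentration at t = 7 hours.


t_half = ln(2) / ke = 0.693147 / 0.343 = 2.021 hr
C(t) = C0 * exp(-ke*t) = 62 * exp(-0.343*7)
C(7) = 5.619 mg/L


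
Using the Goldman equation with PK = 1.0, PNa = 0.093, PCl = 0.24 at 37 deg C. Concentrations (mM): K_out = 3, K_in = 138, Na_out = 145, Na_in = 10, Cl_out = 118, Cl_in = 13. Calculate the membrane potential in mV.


Vm = (RT/F)*ln((PK*Ko + PNa*Nao + PCl*Cli)/(PK*Ki + PNa*Nai + PCl*Clo))
Numer = 19.605, Denom = 167.25
Vm = -57.29 mV


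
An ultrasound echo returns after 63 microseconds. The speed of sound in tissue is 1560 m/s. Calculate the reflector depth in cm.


depth = c * t / 2
t = 63 us = 6.3000e-05 s
depth = 1560 * 6.3000e-05 / 2
depth = 0.04914 m = 4.914 cm


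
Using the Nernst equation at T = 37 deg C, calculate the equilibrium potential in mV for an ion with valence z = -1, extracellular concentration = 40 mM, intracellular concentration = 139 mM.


E = (RT/(zF)) * ln(C_out/C_in)
T = 37 + 273.15 = 310.15 K
E = (8.314 * 310.15 / (-1 * 96485)) * ln(40/139)
E = 33.29 mV


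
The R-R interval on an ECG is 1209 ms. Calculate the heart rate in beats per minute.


HR = 60 / RR_interval(s)
RR = 1209 ms = 1.209 s
HR = 60 / 1.209 = 49.63 bpm


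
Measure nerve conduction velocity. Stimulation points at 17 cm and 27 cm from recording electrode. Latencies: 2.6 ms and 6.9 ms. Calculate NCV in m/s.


Distance = (27 - 17) / 100 = 0.1 m
dt = (6.9 - 2.6) / 1000 = 0.0043 s
NCV = dist / dt = 23.26 m/s


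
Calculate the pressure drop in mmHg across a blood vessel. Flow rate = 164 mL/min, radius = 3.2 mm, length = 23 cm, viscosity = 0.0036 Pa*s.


dP = 8*mu*L*Q / (pi*r^4)
Q = 164 mL/min = 2.73333e-06 m^3/s
dP = 54.962 Pa = 54.962 / 133.322 mmHg = 0.4123 mmHg


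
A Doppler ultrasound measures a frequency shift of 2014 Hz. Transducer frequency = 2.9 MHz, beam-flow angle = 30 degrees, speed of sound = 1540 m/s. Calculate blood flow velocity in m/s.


v = fd * c / (2 * f0 * cos(theta))
v = 2014 * 1540 / (2 * 2.9000e+06 * cos(30))
v = 0.6175 m/s


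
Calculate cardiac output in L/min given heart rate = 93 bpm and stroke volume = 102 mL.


CO = HR * SV
CO = 93 * 102 / 1000
CO = 9.486 L/min


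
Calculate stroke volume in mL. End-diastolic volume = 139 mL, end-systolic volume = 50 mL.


SV = EDV - ESV
SV = 139 - 50
SV = 89 mL


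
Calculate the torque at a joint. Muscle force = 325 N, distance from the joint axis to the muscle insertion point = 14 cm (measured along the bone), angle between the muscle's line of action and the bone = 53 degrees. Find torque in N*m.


Torque = F * d * sin(theta)   (moment arm = d*sin(theta))
d = 14 cm = 0.14 m
Torque = 325 * 0.14 * sin(53)
Torque = 36.34 N*m


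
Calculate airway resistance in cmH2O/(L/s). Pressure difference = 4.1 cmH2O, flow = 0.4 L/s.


R = dP / flow
R = 4.1 / 0.4
R = 10.25 cmH2O/(L/s)


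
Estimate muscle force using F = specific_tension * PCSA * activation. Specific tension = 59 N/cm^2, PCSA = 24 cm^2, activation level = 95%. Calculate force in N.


F = sigma * PCSA * activation
F = 59 * 24 * 0.95
F = 1345 N


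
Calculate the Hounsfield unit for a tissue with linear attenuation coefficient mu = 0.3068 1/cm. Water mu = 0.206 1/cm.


HU = ((mu_tissue - mu_water) / mu_water) * 1000
HU = ((0.3068 - 0.206) / 0.206) * 1000
HU = 489.3


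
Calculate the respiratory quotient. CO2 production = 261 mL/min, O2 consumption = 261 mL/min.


RQ = VCO2 / VO2
RQ = 261 / 261
RQ = 1


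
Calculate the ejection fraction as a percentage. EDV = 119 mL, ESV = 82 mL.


SV = EDV - ESV = 119 - 82 = 37 mL
EF = SV/EDV * 100 = 37/119 * 100
EF = 31.09%


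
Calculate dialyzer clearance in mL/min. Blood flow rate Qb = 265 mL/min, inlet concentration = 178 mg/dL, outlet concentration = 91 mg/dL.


K = Qb * (Cb_in - Cb_out) / Cb_in
K = 265 * (178 - 91) / 178
K = 129.5 mL/min


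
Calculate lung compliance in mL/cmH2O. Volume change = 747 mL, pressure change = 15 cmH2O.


C = dV / dP
C = 747 / 15
C = 49.8 mL/cmH2O


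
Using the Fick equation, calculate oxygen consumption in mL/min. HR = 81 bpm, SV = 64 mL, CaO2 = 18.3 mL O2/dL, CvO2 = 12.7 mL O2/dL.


CO = HR*SV = 81*64/1000 = 5.184 L/min
a-v O2 diff = 18.3 - 12.7 = 5.6 mL/dL
VO2 = CO * (CaO2-CvO2) * 10 dL/L
VO2 = 5.184 * 5.6 * 10
VO2 = 290.3 mL/min


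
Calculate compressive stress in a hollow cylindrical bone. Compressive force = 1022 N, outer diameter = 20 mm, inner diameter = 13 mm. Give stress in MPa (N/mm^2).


A = pi*(r_o^2 - r_i^2)
r_o = 10 mm, r_i = 6.5 mm
A = 181.427 mm^2
sigma = F/A = 1022 / 181.427
sigma = 5.633 MPa


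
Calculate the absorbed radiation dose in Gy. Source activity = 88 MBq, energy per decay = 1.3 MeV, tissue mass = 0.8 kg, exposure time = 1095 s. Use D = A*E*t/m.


A = 88 MBq = 8.8000e+07 Bq
E = 1.3 MeV = 2.0826e-13 J
D = A*E*t/m = 8.8000e+07*2.0826e-13*1095/0.8
D = 0.02508 Gy


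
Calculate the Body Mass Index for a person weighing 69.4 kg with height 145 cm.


BMI = weight / height^2
height = 145 cm = 1.45 m
BMI = 69.4 / 1.45^2
BMI = 33.01 kg/m^2


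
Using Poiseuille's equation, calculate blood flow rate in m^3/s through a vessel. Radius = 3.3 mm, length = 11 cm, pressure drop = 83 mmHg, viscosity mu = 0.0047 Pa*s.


Q = pi*r^4*dP / (8*mu*L)
r = 0.0033 m, L = 0.11 m
dP = 83 mmHg = 11065.726 Pa
Q = 9.9679e-04 m^3/s


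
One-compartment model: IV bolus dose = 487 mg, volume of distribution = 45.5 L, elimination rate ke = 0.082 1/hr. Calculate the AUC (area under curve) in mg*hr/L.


C0 = Dose/Vd = 487/45.5 = 10.7033 mg/L
AUC = C0/ke = 10.7033/0.082
AUC = 130.5 mg*hr/L


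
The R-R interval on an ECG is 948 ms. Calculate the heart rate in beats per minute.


HR = 60 / RR_interval(s)
RR = 948 ms = 0.948 s
HR = 60 / 0.948 = 63.29 bpm


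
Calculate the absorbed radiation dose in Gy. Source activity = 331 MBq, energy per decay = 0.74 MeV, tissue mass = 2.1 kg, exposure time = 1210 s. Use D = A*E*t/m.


A = 331 MBq = 3.3100e+08 Bq
E = 0.74 MeV = 1.18548e-13 J
D = A*E*t/m = 3.3100e+08*1.18548e-13*1210/2.1
D = 0.02261 Gy


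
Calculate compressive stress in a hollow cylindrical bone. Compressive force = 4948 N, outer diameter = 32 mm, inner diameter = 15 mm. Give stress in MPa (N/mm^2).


A = pi*(r_o^2 - r_i^2)
r_o = 16 mm, r_i = 7.5 mm
A = 627.533 mm^2
sigma = F/A = 4948 / 627.533
sigma = 7.885 MPa


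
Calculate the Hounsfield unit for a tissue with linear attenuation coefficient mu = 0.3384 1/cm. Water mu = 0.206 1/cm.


HU = ((mu_tissue - mu_water) / mu_water) * 1000
HU = ((0.3384 - 0.206) / 0.206) * 1000
HU = 642.7


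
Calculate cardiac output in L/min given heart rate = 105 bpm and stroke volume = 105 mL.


CO = HR * SV
CO = 105 * 105 / 1000
CO = 11.03 L/min


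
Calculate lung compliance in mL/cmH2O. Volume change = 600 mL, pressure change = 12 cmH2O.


C = dV / dP
C = 600 / 12
C = 50 mL/cmH2O


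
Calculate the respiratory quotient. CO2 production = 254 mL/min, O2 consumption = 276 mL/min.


RQ = VCO2 / VO2
RQ = 254 / 276
RQ = 0.9203


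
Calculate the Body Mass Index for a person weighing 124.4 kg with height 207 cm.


BMI = weight / height^2
height = 207 cm = 2.07 m
BMI = 124.4 / 2.07^2
BMI = 29.03 kg/m^2


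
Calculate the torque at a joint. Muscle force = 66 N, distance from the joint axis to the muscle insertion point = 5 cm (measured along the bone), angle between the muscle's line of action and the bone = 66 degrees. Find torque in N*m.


Torque = F * d * sin(theta)   (moment arm = d*sin(theta))
d = 5 cm = 0.05 m
Torque = 66 * 0.05 * sin(66)
Torque = 3.015 N*m


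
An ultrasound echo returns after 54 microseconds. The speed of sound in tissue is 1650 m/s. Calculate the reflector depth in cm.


depth = c * t / 2
t = 54 us = 5.4000e-05 s
depth = 1650 * 5.4000e-05 / 2
depth = 0.04455 m = 4.455 cm


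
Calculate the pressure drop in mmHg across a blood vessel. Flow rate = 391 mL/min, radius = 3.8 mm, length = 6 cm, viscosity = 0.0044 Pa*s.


dP = 8*mu*L*Q / (pi*r^4)
Q = 391 mL/min = 6.51667e-06 m^3/s
dP = 21.0105 Pa = 21.0105 / 133.322 mmHg = 0.1576 mmHg


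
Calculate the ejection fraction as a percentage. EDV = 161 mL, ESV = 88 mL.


SV = EDV - ESV = 161 - 88 = 73 mL
EF = SV/EDV * 100 = 73/161 * 100
EF = 45.34%


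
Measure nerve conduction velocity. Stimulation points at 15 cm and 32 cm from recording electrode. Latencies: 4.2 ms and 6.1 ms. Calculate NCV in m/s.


Distance = (32 - 15) / 100 = 0.17 m
dt = (6.1 - 4.2) / 1000 = 0.0019 s
NCV = dist / dt = 89.47 m/s


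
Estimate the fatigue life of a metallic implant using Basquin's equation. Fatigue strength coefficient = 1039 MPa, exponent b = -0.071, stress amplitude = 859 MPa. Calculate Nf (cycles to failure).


sigma_a = sigma_f' * (2Nf)^b
2Nf = (sigma_a/sigma_f')^(1/b)
2Nf = (859/1039)^(1/-0.071)
2Nf = 14.577919
Nf = 7.289


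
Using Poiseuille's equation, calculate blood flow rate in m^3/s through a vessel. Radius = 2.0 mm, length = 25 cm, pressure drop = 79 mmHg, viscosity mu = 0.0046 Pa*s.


Q = pi*r^4*dP / (8*mu*L)
r = 0.002 m, L = 0.25 m
dP = 79 mmHg = 10532.438 Pa
Q = 5.7545e-05 m^3/s


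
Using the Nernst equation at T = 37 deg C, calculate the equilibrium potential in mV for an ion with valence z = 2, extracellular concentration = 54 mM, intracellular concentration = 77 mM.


E = (RT/(zF)) * ln(C_out/C_in)
T = 37 + 273.15 = 310.15 K
E = (8.314 * 310.15 / (2 * 96485)) * ln(54/77)
E = -4.741 mV


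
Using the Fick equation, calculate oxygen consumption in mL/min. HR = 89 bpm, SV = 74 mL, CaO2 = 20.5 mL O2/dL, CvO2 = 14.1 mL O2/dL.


CO = HR*SV = 89*74/1000 = 6.586 L/min
a-v O2 diff = 20.5 - 14.1 = 6.4 mL/dL
VO2 = CO * (CaO2-CvO2) * 10 dL/L
VO2 = 6.586 * 6.4 * 10
VO2 = 421.5 mL/min


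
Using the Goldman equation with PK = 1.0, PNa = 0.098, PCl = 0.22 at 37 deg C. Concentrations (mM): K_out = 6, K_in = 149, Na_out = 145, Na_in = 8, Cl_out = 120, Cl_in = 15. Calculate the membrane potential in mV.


Vm = (RT/F)*ln((PK*Ko + PNa*Nao + PCl*Cli)/(PK*Ki + PNa*Nai + PCl*Clo))
Numer = 23.51, Denom = 176.184
Vm = -53.83 mV


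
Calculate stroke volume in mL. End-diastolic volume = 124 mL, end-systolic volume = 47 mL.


SV = EDV - ESV
SV = 124 - 47
SV = 77 mL


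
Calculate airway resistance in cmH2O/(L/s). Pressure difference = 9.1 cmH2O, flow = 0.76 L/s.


R = dP / flow
R = 9.1 / 0.76
R = 11.97 cmH2O/(L/s)


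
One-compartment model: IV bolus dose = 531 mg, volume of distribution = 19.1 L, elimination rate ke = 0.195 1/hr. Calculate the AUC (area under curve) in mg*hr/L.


C0 = Dose/Vd = 531/19.1 = 27.801 mg/L
AUC = C0/ke = 27.801/0.195
AUC = 142.6 mg*hr/L


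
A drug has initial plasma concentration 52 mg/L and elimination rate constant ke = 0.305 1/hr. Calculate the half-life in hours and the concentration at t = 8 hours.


t_half = ln(2) / ke = 0.693147 / 0.305 = 2.273 hr
C(t) = C0 * exp(-ke*t) = 52 * exp(-0.305*8)
C(8) = 4.532 mg/L


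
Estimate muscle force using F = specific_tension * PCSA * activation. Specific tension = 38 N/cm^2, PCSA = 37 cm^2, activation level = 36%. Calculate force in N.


F = sigma * PCSA * activation
F = 38 * 37 * 0.36
F = 506.2 N


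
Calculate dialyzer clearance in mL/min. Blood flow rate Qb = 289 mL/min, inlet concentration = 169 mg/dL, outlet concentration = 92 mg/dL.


K = Qb * (Cb_in - Cb_out) / Cb_in
K = 289 * (169 - 92) / 169
K = 131.7 mL/min


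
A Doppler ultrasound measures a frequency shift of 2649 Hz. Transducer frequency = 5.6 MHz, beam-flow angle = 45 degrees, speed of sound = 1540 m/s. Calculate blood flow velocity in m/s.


v = fd * c / (2 * f0 * cos(theta))
v = 2649 * 1540 / (2 * 5.6000e+06 * cos(45))
v = 0.5151 m/s


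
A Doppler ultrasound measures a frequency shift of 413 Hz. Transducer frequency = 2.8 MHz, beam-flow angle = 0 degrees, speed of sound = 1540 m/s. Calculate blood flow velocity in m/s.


v = fd * c / (2 * f0 * cos(theta))
v = 413 * 1540 / (2 * 2.8000e+06 * cos(0))
v = 0.1136 m/s


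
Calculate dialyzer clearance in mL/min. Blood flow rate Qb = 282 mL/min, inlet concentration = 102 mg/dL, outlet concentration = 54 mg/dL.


K = Qb * (Cb_in - Cb_out) / Cb_in
K = 282 * (102 - 54) / 102
K = 132.7 mL/min


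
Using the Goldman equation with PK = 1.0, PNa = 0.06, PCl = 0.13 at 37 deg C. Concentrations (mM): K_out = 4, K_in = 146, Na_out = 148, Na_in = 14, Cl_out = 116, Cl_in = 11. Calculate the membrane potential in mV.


Vm = (RT/F)*ln((PK*Ko + PNa*Nao + PCl*Cli)/(PK*Ki + PNa*Nai + PCl*Clo))
Numer = 14.31, Denom = 161.92
Vm = -64.84 mV


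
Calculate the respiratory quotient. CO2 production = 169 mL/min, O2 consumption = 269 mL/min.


RQ = VCO2 / VO2
RQ = 169 / 269
RQ = 0.6283


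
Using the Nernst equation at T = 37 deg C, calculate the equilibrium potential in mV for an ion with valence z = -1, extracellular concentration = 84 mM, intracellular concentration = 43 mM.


E = (RT/(zF)) * ln(C_out/C_in)
T = 37 + 273.15 = 310.15 K
E = (8.314 * 310.15 / (-1 * 96485)) * ln(84/43)
E = -17.9 mV


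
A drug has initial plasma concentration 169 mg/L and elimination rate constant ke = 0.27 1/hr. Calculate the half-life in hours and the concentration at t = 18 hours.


t_half = ln(2) / ke = 0.693147 / 0.27 = 2.567 hr
C(t) = C0 * exp(-ke*t) = 169 * exp(-0.27*18)
C(18) = 1.31 mg/L


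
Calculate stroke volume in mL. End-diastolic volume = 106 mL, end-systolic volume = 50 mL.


SV = EDV - ESV
SV = 106 - 50
SV = 56 mL


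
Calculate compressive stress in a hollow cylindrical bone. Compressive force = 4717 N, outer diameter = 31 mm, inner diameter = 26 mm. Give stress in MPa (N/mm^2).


A = pi*(r_o^2 - r_i^2)
r_o = 15.5 mm, r_i = 13 mm
A = 223.838 mm^2
sigma = F/A = 4717 / 223.838
sigma = 21.07 MPa


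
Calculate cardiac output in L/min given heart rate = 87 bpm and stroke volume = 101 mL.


CO = HR * SV
CO = 87 * 101 / 1000
CO = 8.787 L/min


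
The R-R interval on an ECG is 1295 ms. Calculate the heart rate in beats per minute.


HR = 60 / RR_interval(s)
RR = 1295 ms = 1.295 s
HR = 60 / 1.295 = 46.33 bpm


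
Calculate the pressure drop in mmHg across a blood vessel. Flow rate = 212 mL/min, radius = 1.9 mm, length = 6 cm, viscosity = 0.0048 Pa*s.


dP = 8*mu*L*Q / (pi*r^4)
Q = 212 mL/min = 3.53333e-06 m^3/s
dP = 198.839 Pa = 198.839 / 133.322 mmHg = 1.491 mmHg


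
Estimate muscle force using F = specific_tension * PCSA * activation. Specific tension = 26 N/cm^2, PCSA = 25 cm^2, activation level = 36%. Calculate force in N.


F = sigma * PCSA * activation
F = 26 * 25 * 0.36
F = 234 N


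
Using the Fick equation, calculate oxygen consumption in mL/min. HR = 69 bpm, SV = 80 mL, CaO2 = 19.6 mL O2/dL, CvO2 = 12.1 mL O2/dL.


CO = HR*SV = 69*80/1000 = 5.52 L/min
a-v O2 diff = 19.6 - 12.1 = 7.5 mL/dL
VO2 = CO * (CaO2-CvO2) * 10 dL/L
VO2 = 5.52 * 7.5 * 10
VO2 = 414 mL/min


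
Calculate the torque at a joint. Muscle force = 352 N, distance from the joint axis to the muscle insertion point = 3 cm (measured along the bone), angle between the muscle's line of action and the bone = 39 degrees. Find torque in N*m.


Torque = F * d * sin(theta)   (moment arm = d*sin(theta))
d = 3 cm = 0.03 m
Torque = 352 * 0.03 * sin(39)
Torque = 6.646 N*m


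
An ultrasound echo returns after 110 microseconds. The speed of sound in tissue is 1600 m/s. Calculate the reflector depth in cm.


depth = c * t / 2
t = 110 us = 1.1000e-04 s
depth = 1600 * 1.1000e-04 / 2
depth = 0.088 m = 8.8 cm


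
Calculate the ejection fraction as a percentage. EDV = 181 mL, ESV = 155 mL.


SV = EDV - ESV = 181 - 155 = 26 mL
EF = SV/EDV * 100 = 26/181 * 100
EF = 14.36%


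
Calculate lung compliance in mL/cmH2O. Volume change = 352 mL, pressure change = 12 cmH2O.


C = dV / dP
C = 352 / 12
C = 29.33 mL/cmH2O


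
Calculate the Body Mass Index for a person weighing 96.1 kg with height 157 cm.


BMI = weight / height^2
height = 157 cm = 1.57 m
BMI = 96.1 / 1.57^2
BMI = 38.99 kg/m^2


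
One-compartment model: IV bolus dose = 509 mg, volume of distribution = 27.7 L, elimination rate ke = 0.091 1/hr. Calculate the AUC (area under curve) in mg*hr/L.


C0 = Dose/Vd = 509/27.7 = 18.3755 mg/L
AUC = C0/ke = 18.3755/0.091
AUC = 201.9 mg*hr/L


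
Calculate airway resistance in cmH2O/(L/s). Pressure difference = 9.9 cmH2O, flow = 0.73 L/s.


R = dP / flow
R = 9.9 / 0.73
R = 13.56 cmH2O/(L/s)


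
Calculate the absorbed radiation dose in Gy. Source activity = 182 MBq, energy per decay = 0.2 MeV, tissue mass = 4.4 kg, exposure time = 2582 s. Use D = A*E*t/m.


A = 182 MBq = 1.8200e+08 Bq
E = 0.2 MeV = 3.204e-14 J
D = A*E*t/m = 1.8200e+08*3.204e-14*2582/4.4
D = 0.003422 Gy


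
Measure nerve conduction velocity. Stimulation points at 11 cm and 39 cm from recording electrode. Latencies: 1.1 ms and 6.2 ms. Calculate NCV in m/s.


Distance = (39 - 11) / 100 = 0.28 m
dt = (6.2 - 1.1) / 1000 = 0.0051 s
NCV = dist / dt = 54.9 m/s
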